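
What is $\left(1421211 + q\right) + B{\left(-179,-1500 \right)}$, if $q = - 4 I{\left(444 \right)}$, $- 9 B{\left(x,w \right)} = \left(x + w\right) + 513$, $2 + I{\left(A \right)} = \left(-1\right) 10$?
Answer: $\frac{12792497}{9} \approx 1.4214 \cdot 10^{6}$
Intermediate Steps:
$I{\left(A \right)} = -12$ ($I{\left(A \right)} = -2 - 10 = -12$)
$B{\left(x,w \right)} = -57 - \frac{w}{9} - \frac{x}{9}$ ($B{\left(x,w \right)} = - \frac{\left(x + w\right) + 513}{9} = - \frac{\left(w + x\right) + 513}{9} = - \frac{513 + w + x}{9} = -57 - \frac{w}{9} - \frac{x}{9}$)
$q = 48$ ($q = \left(-4\right) \left(-12\right) = 48$)
$\left(1421211 + q\right) + B{\left(-179,-1500 \right)} = \left(1421211 + 48\right) - - \frac{1166}{9} = 1421259 + \left(-57 + \frac{500}{3} + \frac{179}{9}\right) = 1421259 + \frac{1166}{9} = \frac{12792497}{9}$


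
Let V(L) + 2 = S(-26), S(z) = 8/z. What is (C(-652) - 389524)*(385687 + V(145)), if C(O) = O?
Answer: -1956303836576/13 ≈ -1.5048e+11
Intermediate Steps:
V(L) = -30/13 (V(L) = -2 + 8/(-26) = -2 + 8*(-1/26) = -2 - 4/13 = -30/13)
(C(-652) - 389524)*(385687 + V(145)) = (-652 - 389524)*(385687 - 30/13) = -390176*5013901/13 = -1956303836576/13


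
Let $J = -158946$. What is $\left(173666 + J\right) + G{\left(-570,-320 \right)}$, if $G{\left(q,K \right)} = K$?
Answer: $14400$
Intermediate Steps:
$\left(173666 + J\right) + G{\left(-570,-320 \right)} = \left(173666 - 158946\right) - 320 = 14720 - 320 = 14400$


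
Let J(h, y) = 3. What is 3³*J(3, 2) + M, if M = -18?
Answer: 63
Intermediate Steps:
3³*J(3, 2) + M = 3³*3 - 18 = 27*3 - 18 = 81 - 18 = 63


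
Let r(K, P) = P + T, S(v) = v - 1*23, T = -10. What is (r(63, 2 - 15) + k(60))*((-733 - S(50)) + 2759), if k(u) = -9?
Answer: -63968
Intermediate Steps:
S(v) = -23 + v (S(v) = v - 23 = -23 + v)
r(K, P) = -10 + P (r(K, P) = P - 10 = -10 + P)
(r(63, 2 - 15) + k(60))*((-733 - S(50)) + 2759) = ((-10 + (2 - 15)) - 9)*((-733 - (-23 + 50)) + 2759) = ((-10 - 13) - 9)*((-733 - 1*27) + 2759) = (-23 - 9)*((-733 - 27) + 2759) = -32*(-760 + 2759) = -32*1999 = -63968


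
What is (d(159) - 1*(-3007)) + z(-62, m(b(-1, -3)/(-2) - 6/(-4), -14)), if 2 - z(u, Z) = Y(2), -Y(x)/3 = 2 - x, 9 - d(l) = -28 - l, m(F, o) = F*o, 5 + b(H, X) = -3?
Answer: 3205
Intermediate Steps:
b(H, X) = -8 (b(H, X) = -5 - 3 = -8)
d(l) = 37 + l (d(l) = 9 - (-28 - l) = 9 + (28 + l) = 37 + l)
Y(x) = -6 + 3*x (Y(x) = -3*(2 - x) = -6 + 3*x)
z(u, Z) = 2 (z(u, Z) = 2 - (-6 + 3*2) = 2 - (-6 + 6) = 2 - 1*0 = 2 + 0 = 2)
(d(159) - 1*(-3007)) + z(-62, m(b(-1, -3)/(-2) - 6/(-4), -14)) = ((37 + 159) - 1*(-3007)) + 2 = (196 + 3007) + 2 = 3203 + 2 = 3205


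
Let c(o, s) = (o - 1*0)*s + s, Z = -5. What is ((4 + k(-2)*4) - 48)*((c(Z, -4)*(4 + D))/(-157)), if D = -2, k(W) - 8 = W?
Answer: 640/157 ≈ 4.0764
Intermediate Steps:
k(W) = 8 + W
c(o, s) = s + o*s (c(o, s) = (o + 0)*s + s = o*s + s = s + o*s)
((4 + k(-2)*4) - 48)*((c(Z, -4)*(4 + D))/(-157)) = ((4 + (8 - 2)*4) - 48)*(((-4*(1 - 5))*(4 - 2))/(-157)) = ((4 + 6*4) - 48)*((-4*(-4)*2)*(-1/157)) = ((4 + 24) - 48)*((16*2)*(-1/157)) = (28 - 48)*(32*(-1/157)) = -20*(-32/157) = 640/157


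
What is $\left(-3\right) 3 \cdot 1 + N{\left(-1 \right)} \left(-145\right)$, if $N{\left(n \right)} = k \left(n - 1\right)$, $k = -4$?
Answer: $-1169$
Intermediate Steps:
$N{\left(n \right)} = 4 - 4 n$ ($N{\left(n \right)} = - 4 \left(n - 1\right) = - 4 \left(-1 + n\right) = 4 - 4 n$)
$\left(-3\right) 3 \cdot 1 + N{\left(-1 \right)} \left(-145\right) = \left(-3\right) 3 \cdot 1 + \left(4 - -4\right) \left(-145\right) = \left(-9\right) 1 + \left(4 + 4\right) \left(-145\right) = -9 + 8 \left(-145\right) = -9 - 1160 = -1169$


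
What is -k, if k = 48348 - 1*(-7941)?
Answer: -56289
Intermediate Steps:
k = 56289 (k = 48348 + 7941 = 56289)
-k = -1*56289 = -56289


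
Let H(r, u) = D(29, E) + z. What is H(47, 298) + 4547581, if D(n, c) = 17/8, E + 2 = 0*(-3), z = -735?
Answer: 36374785/8 ≈ 4.5468e+6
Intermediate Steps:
E = -2 (E = -2 + 0*(-3) = -2 + 0 = -2)
D(n, c) = 17/8 (D(n, c) = 17*(1/8) = 17/8)
H(r, u) = -5863/8 (H(r, u) = 17/8 - 735 = -5863/8)
H(47, 298) + 4547581 = -5863/8 + 4547581 = 36374785/8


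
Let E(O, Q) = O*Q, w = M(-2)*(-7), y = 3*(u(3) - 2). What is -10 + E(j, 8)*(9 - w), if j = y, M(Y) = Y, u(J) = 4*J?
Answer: -1210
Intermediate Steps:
y = 30 (y = 3*(4*3 - 2) = 3*(12 - 2) = 3*10 = 30)
j = 30
w = 14 (w = -2*(-7) = 14)
-10 + E(j, 8)*(9 - w) = -10 + (30*8)*(9 - 1*14) = -10 + 240*(9 - 14) = -10 + 240*(-5) = -10 - 1200 = -1210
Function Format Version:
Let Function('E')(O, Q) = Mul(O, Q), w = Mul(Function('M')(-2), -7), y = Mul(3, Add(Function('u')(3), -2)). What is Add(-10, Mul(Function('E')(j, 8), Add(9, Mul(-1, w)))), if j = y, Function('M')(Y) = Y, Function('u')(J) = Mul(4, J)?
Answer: -1210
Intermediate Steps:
y = 30 (y = Mul(3, Add(Mul(4, 3), -2)) = Mul(3, Add(12, -2)) = Mul(3, 10) = 30)
j = 30
w = 14 (w = Mul(-2, -7) = 14)
Add(-10, Mul(Function('E')(j, 8), Add(9, Mul(-1, w)))) = Add(-10, Mul(Mul(30, 8), Add(9, Mul(-1, 14)))) = Add(-10, Mul(240, Add(9, -14))) = Add(-10, Mul(240, -5)) = Add(-10, -1200) = -1210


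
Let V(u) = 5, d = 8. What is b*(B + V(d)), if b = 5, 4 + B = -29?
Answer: -140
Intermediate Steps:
B = -33 (B = -4 - 29 = -33)
b*(B + V(d)) = 5*(-33 + 5) = 5*(-28) = -140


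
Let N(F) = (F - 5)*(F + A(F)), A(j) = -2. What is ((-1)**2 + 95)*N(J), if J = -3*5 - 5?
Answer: 52800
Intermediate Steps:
J = -20 (J = -15 - 5 = -20)
N(F) = (-5 + F)*(-2 + F) (N(F) = (F - 5)*(F - 2) = (-5 + F)*(-2 + F))
((-1)**2 + 95)*N(J) = ((-1)**2 + 95)*(10 + (-20)**2 - 7*(-20)) = (1 + 95)*(10 + 400 + 140) = 96*550 = 52800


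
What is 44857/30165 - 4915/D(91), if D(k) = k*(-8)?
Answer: 180916871/21960120 ≈ 8.2384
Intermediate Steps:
D(k) = -8*k
44857/30165 - 4915/D(91) = 44857/30165 - 4915/((-8*91)) = 44857*(1/30165) - 4915/(-728) = 44857/30165 - 4915*(-1/728) = 44857/30165 + 4915/728 = 180916871/21960120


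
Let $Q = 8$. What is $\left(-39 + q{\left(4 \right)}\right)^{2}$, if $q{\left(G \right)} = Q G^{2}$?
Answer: $7921$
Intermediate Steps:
$q{\left(G \right)} = 8 G^{2}$
$\left(-39 + q{\left(4 \right)}\right)^{2} = \left(-39 + 8 \cdot 4^{2}\right)^{2} = \left(-39 + 8 \cdot 16\right)^{2} = \left(-39 + 128\right)^{2} = 89^{2} = 7921$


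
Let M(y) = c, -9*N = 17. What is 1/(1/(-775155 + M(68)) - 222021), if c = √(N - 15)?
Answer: -16675588626103671/3702330862377675725123 + I*√38/44427970348532108701476 ≈ -4.5041e-6 + 1.3875e-22*I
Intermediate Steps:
N = -17/9 (N = -⅑*17 = -17/9 ≈ -1.8889)
c = 2*I*√38/3 (c = √(-17/9 - 15) = √(-152/9) = 2*I*√38/3 ≈ 4.1096*I)
M(y) = 2*I*√38/3
1/(1/(-775155 + M(68)) - 222021) = 1/(1/(-775155 + 2*I*√38/3) - 222021) = 1/(-222021 + 1/(-775155 + 2*I*√38/3))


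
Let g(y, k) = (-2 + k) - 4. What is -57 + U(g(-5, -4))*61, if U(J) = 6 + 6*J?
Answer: -3351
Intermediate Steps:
g(y, k) = -6 + k
-57 + U(g(-5, -4))*61 = -57 + (6 + 6*(-6 - 4))*61 = -57 + (6 + 6*(-10))*61 = -57 + (6 - 60)*61 = -57 - 54*61 = -57 - 3294 = -3351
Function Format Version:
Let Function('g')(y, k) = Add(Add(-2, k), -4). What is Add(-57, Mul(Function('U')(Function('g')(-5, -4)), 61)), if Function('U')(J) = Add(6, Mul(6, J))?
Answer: -3351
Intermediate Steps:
Function('g')(y, k) = Add(-6, k)
Add(-57, Mul(Function('U')(Function('g')(-5, -4)), 61)) = Add(-57, Mul(Add(6, Mul(6, Add(-6, -4))), 61)) = Add(-57, Mul(Add(6, Mul(6, -10)), 61)) = Add(-57, Mul(Add(6, -60), 61)) = Add(-57, Mul(-54, 61)) = Add(-57, -3294) = -3351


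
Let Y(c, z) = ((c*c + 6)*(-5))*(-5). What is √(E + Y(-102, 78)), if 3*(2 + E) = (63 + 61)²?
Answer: 2*√597090/3 ≈ 515.14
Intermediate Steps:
Y(c, z) = 150 + 25*c² (Y(c, z) = ((c² + 6)*(-5))*(-5) = ((6 + c²)*(-5))*(-5) = (-30 - 5*c²)*(-5) = 150 + 25*c²)
E = 15370/3 (E = -2 + (63 + 61)²/3 = -2 + (⅓)*124² = -2 + (⅓)*15376 = -2 + 15376/3 = 15370/3 ≈ 5123.3)
√(E + Y(-102, 78)) = √(15370/3 + (150 + 25*(-102)²)) = √(15370/3 + (150 + 25*10404)) = √(15370/3 + (150 + 260100)) = √(15370/3 + 260250) = √(796120/3) = 2*√597090/3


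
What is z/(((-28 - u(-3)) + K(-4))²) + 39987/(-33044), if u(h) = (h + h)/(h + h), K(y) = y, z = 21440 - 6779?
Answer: 4453659/363484 ≈ 12.253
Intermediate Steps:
z = 14661
u(h) = 1 (u(h) = (2*h)/((2*h)) = (2*h)*(1/(2*h)) = 1)
z/(((-28 - u(-3)) + K(-4))²) + 39987/(-33044) = 14661/(((-28 - 1*1) - 4)²) + 39987/(-33044) = 14661/(((-28 - 1) - 4)²) + 39987*(-1/33044) = 14661/((-29 - 4)²) - 39987/33044 = 14661/((-33)²) - 39987/33044 = 14661/1089 - 39987/33044 = 14661*(1/1089) - 39987/33044 = 1629/121 - 39987/33044 = 4453659/363484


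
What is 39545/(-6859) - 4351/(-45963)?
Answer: -1787763326/315260217 ≈ -5.6708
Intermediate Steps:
39545/(-6859) - 4351/(-45963) = 39545*(-1/6859) - 4351*(-1/45963) = -39545/6859 + 4351/45963 = -1787763326/315260217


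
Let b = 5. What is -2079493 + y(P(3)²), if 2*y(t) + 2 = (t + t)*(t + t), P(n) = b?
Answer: -2078244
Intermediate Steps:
P(n) = 5
y(t) = -1 + 2*t² (y(t) = -1 + ((t + t)*(t + t))/2 = -1 + ((2*t)*(2*t))/2 = -1 + (4*t²)/2 = -1 + 2*t²)
-2079493 + y(P(3)²) = -2079493 + (-1 + 2*(5²)²) = -2079493 + (-1 + 2*25²) = -2079493 + (-1 + 2*625) = -2079493 + (-1 + 1250) = -2079493 + 1249 = -2078244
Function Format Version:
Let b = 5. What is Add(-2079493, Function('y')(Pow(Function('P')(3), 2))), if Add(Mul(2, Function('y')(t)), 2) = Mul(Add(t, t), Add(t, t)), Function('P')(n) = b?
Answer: -2078244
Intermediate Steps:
Function('P')(n) = 5
Function('y')(t) = Add(-1, Mul(2, Pow(t, 2))) (Function('y')(t) = Add(-1, Mul(Rational(1, 2), Mul(Add(t, t), Add(t, t)))) = Add(-1, Mul(Rational(1, 2), Mul(Mul(2, t), Mul(2, t)))) = Add(-1, Mul(Rational(1, 2), Mul(4, Pow(t, 2)))) = Add(-1, Mul(2, Pow(t, 2))))
Add(-2079493, Function('y')(Pow(Function('P')(3), 2))) = Add(-2079493, Add(-1, Mul(2, Pow(Pow(5, 2), 2)))) = Add(-2079493, Add(-1, Mul(2, Pow(25, 2)))) = Add(-2079493, Add(-1, Mul(2, 625))) = Add(-2079493, Add(-1, 1250)) = Add(-2079493, 1249) = -2078244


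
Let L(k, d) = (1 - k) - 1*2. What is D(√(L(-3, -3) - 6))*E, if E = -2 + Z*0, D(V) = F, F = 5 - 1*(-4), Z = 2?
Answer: -18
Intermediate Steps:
F = 9 (F = 5 + 4 = 9)
L(k, d) = -1 - k (L(k, d) = (1 - k) - 2 = -1 - k)
D(V) = 9
E = -2 (E = -2 + 2*0 = -2 + 0 = -2)
D(√(L(-3, -3) - 6))*E = 9*(-2) = -18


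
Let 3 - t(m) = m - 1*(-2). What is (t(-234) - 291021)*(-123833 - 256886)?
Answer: 110707755134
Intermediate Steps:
t(m) = 1 - m (t(m) = 3 - (m - 1*(-2)) = 3 - (m + 2) = 3 - (2 + m) = 3 + (-2 - m) = 1 - m)
(t(-234) - 291021)*(-123833 - 256886) = ((1 - 1*(-234)) - 291021)*(-123833 - 256886) = ((1 + 234) - 291021)*(-380719) = (235 - 291021)*(-380719) = -290786*(-380719) = 110707755134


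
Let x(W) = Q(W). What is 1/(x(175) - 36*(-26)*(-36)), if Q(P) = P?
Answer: -1/33521 ≈ -2.9832e-5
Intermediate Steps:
x(W) = W
1/(x(175) - 36*(-26)*(-36)) = 1/(175 - 36*(-26)*(-36)) = 1/(175 + 936*(-36)) = 1/(175 - 33696) = 1/(-33521) = -1/33521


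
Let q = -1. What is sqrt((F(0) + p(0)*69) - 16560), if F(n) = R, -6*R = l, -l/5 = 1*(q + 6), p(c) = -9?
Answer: I*sqrt(618366)/6 ≈ 131.06*I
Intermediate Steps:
l = -25 (l = -5*(-1 + 6) = -5*5 = -25)
R = 25/6 (R = -1/6*(-25) = 25/6 ≈ 4.1667)
F(n) = 25/6
sqrt((F(0) + p(0)*69) - 16560) = sqrt((25/6 - 9*69) - 16560) = sqrt((25/6 - 621) - 16560) = sqrt(-3701/6 - 16560) = sqrt(-103061/6) = I*sqrt(618366)/6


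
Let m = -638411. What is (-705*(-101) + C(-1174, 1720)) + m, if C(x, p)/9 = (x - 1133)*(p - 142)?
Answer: -33331220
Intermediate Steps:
C(x, p) = 9*(-1133 + x)*(-142 + p) (C(x, p) = 9*((x - 1133)*(p - 142)) = 9*((-1133 + x)*(-142 + p)) = 9*(-1133 + x)*(-142 + p))
(-705*(-101) + C(-1174, 1720)) + m = (-705*(-101) + (1447974 - 10197*1720 - 1278*(-1174) + 9*1720*(-1174))) - 638411 = (71205 + (1447974 - 17538840 + 1500372 - 18173520)) - 638411 = (71205 - 32764014) - 638411 = -32692809 - 638411 = -33331220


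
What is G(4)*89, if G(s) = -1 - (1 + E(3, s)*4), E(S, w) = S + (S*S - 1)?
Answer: -4094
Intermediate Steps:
E(S, w) = -1 + S + S² (E(S, w) = S + (S² - 1) = S + (-1 + S²) = -1 + S + S²)
G(s) = -46 (G(s) = -1 - (1 + (-1 + 3 + 3²)*4) = -1 - (1 + (-1 + 3 + 9)*4) = -1 - (1 + 11*4) = -1 - (1 + 44) = -1 - 1*45 = -1 - 45 = -46)
G(4)*89 = -46*89 = -4094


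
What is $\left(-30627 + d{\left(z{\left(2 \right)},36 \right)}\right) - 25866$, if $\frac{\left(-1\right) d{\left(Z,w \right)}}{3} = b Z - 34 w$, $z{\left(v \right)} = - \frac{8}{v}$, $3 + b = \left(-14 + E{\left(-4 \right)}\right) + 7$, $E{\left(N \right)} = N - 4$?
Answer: $-53037$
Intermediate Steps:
$E{\left(N \right)} = -4 + N$
$b = -18$ ($b = -3 + \left(\left(-14 - 8\right) + 7\right) = -3 + \left(-22 + 7\right) = -3 - 15 = -18$)
$d{\left(Z,w \right)} = 54 Z + 102 w$ ($d{\left(Z,w \right)} = - 3 \left(- 18 Z - 34 w\right) = - 3 \left(- 34 w - 18 Z\right) = 54 Z + 102 w$)
$\left(-30627 + d{\left(z{\left(2 \right)},36 \right)}\right) - 25866 = \left(-30627 + \left(54 \left(- \frac{8}{2}\right) + 102 \cdot 36\right)\right) - 25866 = \left(-30627 + \left(54 \left(\left(-8\right) \frac{1}{2}\right) + 3672\right)\right) - 25866 = \left(-30627 + \left(54 \left(-4\right) + 3672\right)\right) - 25866 = \left(-30627 + \left(-216 + 3672\right)\right) - 25866 = \left(-30627 + 3456\right) - 25866 = -27171 - 25866 = -53037$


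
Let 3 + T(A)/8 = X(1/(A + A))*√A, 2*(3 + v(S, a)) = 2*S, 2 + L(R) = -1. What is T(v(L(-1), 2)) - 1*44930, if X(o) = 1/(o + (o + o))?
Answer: -44954 - 32*I*√6 ≈ -44954.0 - 78.384*I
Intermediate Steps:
X(o) = 1/(3*o) (X(o) = 1/(o + 2*o) = 1/(3*o))
L(R) = -3 (L(R) = -2 - 1 = -3)
v(S, a) = -3 + S (v(S, a) = -3 + (2*S)/2 = -3 + S)
T(A) = -24 + 16*A^(3/2)/3 (T(A) = -24 + 8*((1/(3*(1/(A + A))))*√A) = -24 + 8*((1/(3*(1/(2*A))))*√A) = -24 + 8*((1/(3*((1/(2*A)))))*√A) = -24 + 8*(((2*A)/3)*√A) = -24 + 8*((2*A/3)*√A) = -24 + 8*(2*A^(3/2)/3) = -24 + 16*A^(3/2)/3)
T(v(L(-1), 2)) - 1*44930 = (-24 + 16*(-3 - 3)^(3/2)/3) - 1*44930 = (-24 + 16*(-6)^(3/2)/3) - 44930 = (-24 + 16*(-6*I*√6)/3) - 44930 = (-24 - 32*I*√6) - 44930 = -44954 - 32*I*√6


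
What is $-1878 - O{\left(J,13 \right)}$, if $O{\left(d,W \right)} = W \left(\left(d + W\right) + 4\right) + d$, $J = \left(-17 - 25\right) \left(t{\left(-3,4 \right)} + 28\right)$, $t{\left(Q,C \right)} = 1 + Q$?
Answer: $13189$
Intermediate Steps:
$J = -1092$ ($J = \left(-17 - 25\right) \left(\left(1 - 3\right) + 28\right) = - 42 \left(-2 + 28\right) = \left(-42\right) 26 = -1092$)
$O{\left(d,W \right)} = d + W \left(4 + W + d\right)$ ($O{\left(d,W \right)} = W \left(\left(W + d\right) + 4\right) + d = W \left(4 + W + d\right) + d = d + W \left(4 + W + d\right)$)
$-1878 - O{\left(J,13 \right)} = -1878 - \left(-1092 + 13^{2} + 4 \cdot 13 + 13 \left(-1092\right)\right) = -1878 - \left(-1092 + 169 + 52 - 14196\right) = -1878 - -15067 = -1878 + 15067 = 13189$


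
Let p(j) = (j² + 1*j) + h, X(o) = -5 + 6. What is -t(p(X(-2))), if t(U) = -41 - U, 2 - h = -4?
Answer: 49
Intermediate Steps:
h = 6 (h = 2 - 1*(-4) = 2 + 4 = 6)
X(o) = 1
p(j) = 6 + j + j² (p(j) = (j² + 1*j) + 6 = (j² + j) + 6 = (j + j²) + 6 = 6 + j + j²)
-t(p(X(-2))) = -(-41 - (6 + 1 + 1²)) = -(-41 - (6 + 1 + 1)) = -(-41 - 1*8) = -(-41 - 8) = -1*(-49) = 49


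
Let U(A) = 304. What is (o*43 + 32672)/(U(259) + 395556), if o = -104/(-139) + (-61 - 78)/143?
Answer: 649230037/7868509220 ≈ 0.082510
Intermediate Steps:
o = -4449/19877 (o = -104*(-1/139) - 139*1/143 = 104/139 - 139/143 = -4449/19877 ≈ -0.22383)
(o*43 + 32672)/(U(259) + 395556) = (-4449/19877*43 + 32672)/(304 + 395556) = (-191307/19877 + 32672)/395860 = (649230037/19877)*(1/395860) = 649230037/7868509220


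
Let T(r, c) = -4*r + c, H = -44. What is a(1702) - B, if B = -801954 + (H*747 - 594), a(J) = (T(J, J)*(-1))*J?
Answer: 9525828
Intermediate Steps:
T(r, c) = c - 4*r
a(J) = 3*J² (a(J) = ((J - 4*J)*(-1))*J = (-3*J*(-1))*J = (3*J)*J = 3*J²)
B = -835416 (B = -801954 + (-44*747 - 594) = -801954 + (-32868 - 594) = -801954 - 33462 = -835416)
a(1702) - B = 3*1702² - 1*(-835416) = 3*2896804 + 835416 = 8690412 + 835416 = 9525828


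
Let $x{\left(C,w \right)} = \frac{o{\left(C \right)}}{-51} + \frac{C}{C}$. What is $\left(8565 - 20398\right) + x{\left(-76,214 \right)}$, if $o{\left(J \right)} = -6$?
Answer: $- \frac{201142}{17} \approx -11832.0$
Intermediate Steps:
$x{\left(C,w \right)} = \frac{19}{17}$ ($x{\left(C,w \right)} = - \frac{6}{-51} + \frac{C}{C} = \left(-6\right) \left(- \frac{1}{51}\right) + 1 = \frac{2}{17} + 1 = \frac{19}{17}$)
$\left(8565 - 20398\right) + x{\left(-76,214 \right)} = \left(8565 - 20398\right) + \frac{19}{17} = -11833 + \frac{19}{17} = - \frac{201142}{17}$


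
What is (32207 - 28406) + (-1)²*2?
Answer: 3803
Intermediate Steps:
(32207 - 28406) + (-1)²*2 = 3801 + 1*2 = 3801 + 2 = 3803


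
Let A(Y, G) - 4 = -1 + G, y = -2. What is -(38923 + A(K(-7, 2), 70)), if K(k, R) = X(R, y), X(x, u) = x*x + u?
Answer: -38996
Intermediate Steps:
X(x, u) = u + x**2 (X(x, u) = x**2 + u = u + x**2)
K(k, R) = -2 + R**2
A(Y, G) = 3 + G (A(Y, G) = 4 + (-1 + G) = 3 + G)
-(38923 + A(K(-7, 2), 70)) = -(38923 + (3 + 70)) = -(38923 + 73) = -1*38996 = -38996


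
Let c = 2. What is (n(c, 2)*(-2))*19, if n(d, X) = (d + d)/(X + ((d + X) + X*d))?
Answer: -76/5 ≈ -15.200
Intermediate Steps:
n(d, X) = 2*d/(d + 2*X + X*d) (n(d, X) = (2*d)/(X + ((X + d) + X*d)) = (2*d)/(X + (X + d + X*d)) = (2*d)/(d + 2*X + X*d) = 2*d/(d + 2*X + X*d))
(n(c, 2)*(-2))*19 = ((2*2/(2 + 2*2 + 2*2))*(-2))*19 = ((2*2/(2 + 4 + 4))*(-2))*19 = ((2*2/10)*(-2))*19 = ((2*2*(1/10))*(-2))*19 = ((2/5)*(-2))*19 = -4/5*19 = -76/5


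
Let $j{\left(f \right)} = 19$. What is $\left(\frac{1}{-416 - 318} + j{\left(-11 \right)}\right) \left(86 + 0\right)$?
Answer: $\frac{599635}{367} \approx 1633.9$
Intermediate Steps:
$\left(\frac{1}{-416 - 318} + j{\left(-11 \right)}\right) \left(86 + 0\right) = \left(\frac{1}{-416 - 318} + 19\right) \left(86 + 0\right) = \left(\frac{1}{-734} + 19\right) 86 = \left(- \frac{1}{734} + 19\right) 86 = \frac{13945}{734} \cdot 86 = \frac{599635}{367}$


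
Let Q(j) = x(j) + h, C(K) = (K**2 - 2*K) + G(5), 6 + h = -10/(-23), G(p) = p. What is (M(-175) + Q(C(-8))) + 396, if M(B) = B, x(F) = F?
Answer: 6910/23 ≈ 300.43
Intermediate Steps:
h = -128/23 (h = -6 - 10/(-23) = -6 - 10*(-1/23) = -6 + 10/23 = -128/23 ≈ -5.5652)
C(K) = 5 + K**2 - 2*K (C(K) = (K**2 - 2*K) + 5 = 5 + K**2 - 2*K)
Q(j) = -128/23 + j (Q(j) = j - 128/23 = -128/23 + j)
(M(-175) + Q(C(-8))) + 396 = (-175 + (-128/23 + (5 + (-8)**2 - 2*(-8)))) + 396 = (-175 + (-128/23 + (5 + 64 + 16))) + 396 = (-175 + (-128/23 + 85)) + 396 = (-175 + 1827/23) + 396 = -2198/23 + 396 = 6910/23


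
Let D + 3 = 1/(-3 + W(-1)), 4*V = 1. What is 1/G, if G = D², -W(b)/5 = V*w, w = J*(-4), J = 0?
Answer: 9/100 ≈ 0.090000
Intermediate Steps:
V = ¼ (V = (¼)*1 = ¼ ≈ 0.25000)
w = 0 (w = 0*(-4) = 0)
W(b) = 0 (W(b) = -5*0/4 = -5*0 = 0)
D = -10/3 (D = -3 + 1/(-3 + 0) = -3 + 1/(-3) = -3 - ⅓ = -10/3 ≈ -3.3333)
G = 100/9 (G = (-10/3)² = 100/9 ≈ 11.111)
1/G = 1/(100/9) = 9/100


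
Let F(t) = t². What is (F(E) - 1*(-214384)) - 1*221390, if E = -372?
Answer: 131378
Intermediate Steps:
(F(E) - 1*(-214384)) - 1*221390 = ((-372)² - 1*(-214384)) - 1*221390 = (138384 + 214384) - 221390 = 352768 - 221390 = 131378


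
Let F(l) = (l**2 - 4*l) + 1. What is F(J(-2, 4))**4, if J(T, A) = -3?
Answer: 234256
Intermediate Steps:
F(l) = 1 + l**2 - 4*l
F(J(-2, 4))**4 = (1 + (-3)**2 - 4*(-3))**4 = (1 + 9 + 12)**4 = 22**4 = 234256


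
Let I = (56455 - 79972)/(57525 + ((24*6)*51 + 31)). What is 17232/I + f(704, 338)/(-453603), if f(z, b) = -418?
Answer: -56365554413366/1185264639 ≈ -47555.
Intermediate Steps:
I = -23517/64900 (I = -23517/(57525 + (144*51 + 31)) = -23517/(57525 + (7344 + 31)) = -23517/(57525 + 7375) = -23517/64900 ≈ -0.36236)
17232/I + f(704, 338)/(-453603) = 17232/(-23517/64900) - 418/(-453603) = 17232*(-64900/23517) - 418*(-1/453603) = -372785600/7839 + 418/453603 = -56365554413366/1185264639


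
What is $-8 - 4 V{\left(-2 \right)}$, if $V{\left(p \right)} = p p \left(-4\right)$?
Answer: $56$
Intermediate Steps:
$V{\left(p \right)} = - 4 p^{2}$ ($V{\left(p \right)} = p^{2} \left(-4\right) = - 4 p^{2}$)
$-8 - 4 V{\left(-2 \right)} = -8 - 4 \left(- 4 \left(-2\right)^{2}\right) = -8 - 4 \left(\left(-4\right) 4\right) = -8 - -64 = -8 + 64 = 56$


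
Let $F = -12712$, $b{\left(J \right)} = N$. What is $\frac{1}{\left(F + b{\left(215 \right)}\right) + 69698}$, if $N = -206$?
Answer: $\frac{1}{56780} \approx 1.7612 \cdot 10^{-5}$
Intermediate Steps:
$b{\left(J \right)} = -206$
$\frac{1}{\left(F + b{\left(215 \right)}\right) + 69698} = \frac{1}{\left(-12712 - 206\right) + 69698} = \frac{1}{-12918 + 69698} = \frac{1}{56780}$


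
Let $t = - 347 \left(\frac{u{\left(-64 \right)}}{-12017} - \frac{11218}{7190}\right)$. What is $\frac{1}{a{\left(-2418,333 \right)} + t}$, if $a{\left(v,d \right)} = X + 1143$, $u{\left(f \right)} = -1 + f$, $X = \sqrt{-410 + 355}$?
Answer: $\frac{3140148762844472765}{5283466668168614226896} - \frac{1866336337243225 i \sqrt{55}}{5283466668168614226896} \approx 0.00059433 - 2.6197 \cdot 10^{-6} i$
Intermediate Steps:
$X = i \sqrt{55}$ ($X = \sqrt{-55} = i \sqrt{55} \approx 7.4162 i$)
$a{\left(v,d \right)} = 1143 + i \sqrt{55}$ ($a{\left(v,d \right)} = i \sqrt{55} + 1143 = 1143 + i \sqrt{55}$)
$t = \frac{23307878266}{43201115}$ ($t = - 347 \left(\frac{-1 - 64}{-12017} - \frac{11218}{7190}\right) = - 347 \left(\left(-65\right) \left(- \frac{1}{12017}\right) - \frac{5609}{3595}\right) = - 347 \left(\frac{65}{12017} - \frac{5609}{3595}\right) = \left(-347\right) \left(- \frac{67169678}{43201115}\right) = \frac{23307878266}{43201115} \approx 539.52$)
$\frac{1}{a{\left(-2418,333 \right)} + t} = \frac{1}{\left(1143 + i \sqrt{55}\right) + \frac{23307878266}{43201115}} = \frac{1}{\frac{72686752711}{43201115} + i \sqrt{55}}$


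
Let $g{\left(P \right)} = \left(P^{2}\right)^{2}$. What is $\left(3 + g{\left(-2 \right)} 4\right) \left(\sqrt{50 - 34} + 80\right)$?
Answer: $5628$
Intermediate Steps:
$g{\left(P \right)} = P^{4}$
$\left(3 + g{\left(-2 \right)} 4\right) \left(\sqrt{50 - 34} + 80\right) = \left(3 + \left(-2\right)^{4} \cdot 4\right) \left(\sqrt{50 - 34} + 80\right) = \left(3 + 16 \cdot 4\right) \left(\sqrt{16} + 80\right) = \left(3 + 64\right) \left(4 + 80\right) = 67 \cdot 84 = 5628$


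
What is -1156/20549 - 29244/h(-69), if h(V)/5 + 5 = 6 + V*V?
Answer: -314229658/244635845 ≈ -1.2845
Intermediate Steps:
h(V) = 5 + 5*V² (h(V) = -25 + 5*(6 + V*V) = -25 + 5*(6 + V²) = -25 + (30 + 5*V²) = 5 + 5*V²)
-1156/20549 - 29244/h(-69) = -1156/20549 - 29244/(5 + 5*(-69)²) = -1156*1/20549 - 29244/(5 + 5*4761) = -1156/20549 - 29244/(5 + 23805) = -1156/20549 - 29244/23810 = -1156/20549 - 29244*1/23810 = -1156/20549 - 14622/11905 = -314229658/244635845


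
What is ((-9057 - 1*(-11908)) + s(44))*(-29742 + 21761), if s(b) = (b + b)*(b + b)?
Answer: -84558695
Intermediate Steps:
s(b) = 4*b² (s(b) = (2*b)*(2*b) = 4*b²)
((-9057 - 1*(-11908)) + s(44))*(-29742 + 21761) = ((-9057 - 1*(-11908)) + 4*44²)*(-29742 + 21761) = ((-9057 + 11908) + 4*1936)*(-7981) = (2851 + 7744)*(-7981) = 10595*(-7981) = -84558695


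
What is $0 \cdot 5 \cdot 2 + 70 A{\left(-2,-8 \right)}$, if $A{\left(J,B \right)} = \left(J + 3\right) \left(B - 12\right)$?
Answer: $-1400$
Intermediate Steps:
$A{\left(J,B \right)} = \left(-12 + B\right) \left(3 + J\right)$ ($A{\left(J,B \right)} = \left(3 + J\right) \left(-12 + B\right) = \left(-12 + B\right) \left(3 + J\right)$)
$0 \cdot 5 \cdot 2 + 70 A{\left(-2,-8 \right)} = 0 \cdot 5 \cdot 2 + 70 \left(-36 - -24 + 3 \left(-8\right) - -16\right) = 0 \cdot 2 + 70 \left(-36 + 24 - 24 + 16\right) = 0 + 70 \left(-20\right) = 0 - 1400 = -1400$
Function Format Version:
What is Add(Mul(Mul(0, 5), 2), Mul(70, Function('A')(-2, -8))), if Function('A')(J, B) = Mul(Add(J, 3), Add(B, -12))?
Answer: -1400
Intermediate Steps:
Function('A')(J, B) = Mul(Add(-12, B), Add(3, J)) (Function('A')(J, B) = Mul(Add(3, J), Add(-12, B)) = Mul(Add(-12, B), Add(3, J)))
Add(Mul(Mul(0, 5), 2), Mul(70, Function('A')(-2, -8))) = Add(Mul(Mul(0, 5), 2), Mul(70, Add(-36, Mul(-12, -2), Mul(3, -8), Mul(-8, -2)))) = Add(Mul(0, 2), Mul(70, Add(-36, 24, -24, 16))) = Add(0, Mul(70, -20)) = Add(0, -1400) = -1400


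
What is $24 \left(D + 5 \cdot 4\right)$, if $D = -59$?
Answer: $-936$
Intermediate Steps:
$24 \left(D + 5 \cdot 4\right) = 24 \left(-59 + 5 \cdot 4\right) = 24 \left(-59 + 20\right) = 24 \left(-39\right) = -936$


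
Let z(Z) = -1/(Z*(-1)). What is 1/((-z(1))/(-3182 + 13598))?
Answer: -10416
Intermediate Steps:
z(Z) = 1/Z (z(Z) = -1/((-Z)) = -(-1)/Z = 1/Z)
1/((-z(1))/(-3182 + 13598)) = 1/((-1/1)/(-3182 + 13598)) = 1/((-1*1)/10416) = 1/((1/10416)*(-1)) = 1/(-1/10416) = -10416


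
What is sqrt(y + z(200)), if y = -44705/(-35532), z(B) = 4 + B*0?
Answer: sqrt(184404171)/5922 ≈ 2.2931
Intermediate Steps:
z(B) = 4 (z(B) = 4 + 0 = 4)
y = 44705/35532 (y = -44705*(-1/35532) = 44705/35532 ≈ 1.2582)
sqrt(y + z(200)) = sqrt(44705/35532 + 4) = sqrt(186833/35532) = sqrt(184404171)/5922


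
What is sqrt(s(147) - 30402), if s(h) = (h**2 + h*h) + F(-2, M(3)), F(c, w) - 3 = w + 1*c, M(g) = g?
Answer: 2*sqrt(3205) ≈ 113.23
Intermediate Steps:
F(c, w) = 3 + c + w (F(c, w) = 3 + (w + 1*c) = 3 + (w + c) = 3 + (c + w) = 3 + c + w)
s(h) = 4 + 2*h**2 (s(h) = (h**2 + h*h) + (3 - 2 + 3) = (h**2 + h**2) + 4 = 2*h**2 + 4 = 4 + 2*h**2)
sqrt(s(147) - 30402) = sqrt((4 + 2*147**2) - 30402) = sqrt((4 + 2*21609) - 30402) = sqrt((4 + 43218) - 30402) = sqrt(43222 - 30402) = sqrt(12820) = 2*sqrt(3205)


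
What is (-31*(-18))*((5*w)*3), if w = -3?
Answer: -25110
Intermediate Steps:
(-31*(-18))*((5*w)*3) = (-31*(-18))*((5*(-3))*3) = 558*(-15*3) = 558*(-45) = -25110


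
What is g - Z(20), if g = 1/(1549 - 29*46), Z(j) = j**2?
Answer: -85999/215 ≈ -400.00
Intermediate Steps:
g = 1/215 (g = 1/(1549 - 1334) = 1/215 ≈ 0.0046512)
g - Z(20) = 1/215 - 1*20**2 = 1/215 - 1*400 = 1/215 - 400 = -85999/215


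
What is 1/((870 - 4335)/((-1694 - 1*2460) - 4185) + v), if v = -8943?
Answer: -8339/74572212 ≈ -0.00011182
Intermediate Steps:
1/((870 - 4335)/((-1694 - 1*2460) - 4185) + v) = 1/((870 - 4335)/((-1694 - 1*2460) - 4185) - 8943) = 1/(-3465/((-1694 - 2460) - 4185) - 8943) = 1/(-3465/(-4154 - 4185) - 8943) = 1/(-3465/(-8339) - 8943) = 1/(-3465*(-1/8339) - 8943) = 1/(3465/8339 - 8943) = 1/(-74572212/8339) = -8339/74572212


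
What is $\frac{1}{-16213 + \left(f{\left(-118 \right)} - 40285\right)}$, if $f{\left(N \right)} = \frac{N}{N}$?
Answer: $- \frac{1}{56497} \approx -1.77 \cdot 10^{-5}$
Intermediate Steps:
$f{\left(N \right)} = 1$
$\frac{1}{-16213 + \left(f{\left(-118 \right)} - 40285\right)} = \frac{1}{-16213 + \left(1 - 40285\right)} = \frac{1}{-16213 - 40284} = \frac{1}{-56497} = - \frac{1}{56497}$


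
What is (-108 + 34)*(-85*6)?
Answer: 37740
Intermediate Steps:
(-108 + 34)*(-85*6) = -74*(-510) = 37740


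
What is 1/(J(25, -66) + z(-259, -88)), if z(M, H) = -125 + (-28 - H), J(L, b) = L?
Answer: -1/40 ≈ -0.025000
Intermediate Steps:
z(M, H) = -153 - H
1/(J(25, -66) + z(-259, -88)) = 1/(25 + (-153 - 1*(-88))) = 1/(25 + (-153 + 88)) = 1/(25 - 65) = 1/(-40) = -1/40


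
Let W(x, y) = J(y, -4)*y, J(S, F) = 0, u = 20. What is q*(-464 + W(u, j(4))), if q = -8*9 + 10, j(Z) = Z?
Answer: 28768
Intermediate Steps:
W(x, y) = 0 (W(x, y) = 0*y = 0)
q = -62 (q = -72 + 10 = -62)
q*(-464 + W(u, j(4))) = -62*(-464 + 0) = -62*(-464) = 28768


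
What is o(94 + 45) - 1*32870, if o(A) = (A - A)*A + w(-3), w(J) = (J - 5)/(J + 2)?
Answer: -32862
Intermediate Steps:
w(J) = (-5 + J)/(2 + J)
o(A) = 8 (o(A) = (A - A)*A + (-5 - 3)/(2 - 3) = 0*A - 8/(-1) = 0 - 1*(-8) = 0 + 8 = 8)
o(94 + 45) - 1*32870 = 8 - 1*32870 = 8 - 32870 = -32862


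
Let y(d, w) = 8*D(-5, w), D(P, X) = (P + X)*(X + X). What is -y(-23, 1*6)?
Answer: -96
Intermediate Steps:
D(P, X) = 2*X*(P + X) (D(P, X) = (P + X)*(2*X) = 2*X*(P + X))
y(d, w) = 16*w*(-5 + w) (y(d, w) = 8*(2*w*(-5 + w)) = 16*w*(-5 + w))
-y(-23, 1*6) = -16*1*6*(-5 + 1*6) = -16*6*(-5 + 6) = -16*6 = -1*96 = -96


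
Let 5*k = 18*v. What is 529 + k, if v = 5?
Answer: 547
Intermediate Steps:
k = 18 (k = (18*5)/5 = (⅕)*90 = 18)
529 + k = 529 + 18 = 547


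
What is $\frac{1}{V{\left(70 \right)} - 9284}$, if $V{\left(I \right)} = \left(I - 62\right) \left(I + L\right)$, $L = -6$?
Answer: $- \frac{1}{8772} \approx -0.000114$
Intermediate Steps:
$V{\left(I \right)} = \left(-62 + I\right) \left(-6 + I\right)$ ($V{\left(I \right)} = \left(I - 62\right) \left(I - 6\right) = \left(-62 + I\right) \left(-6 + I\right)$)
$\frac{1}{V{\left(70 \right)} - 9284} = \frac{1}{\left(372 + 70^{2} - 4760\right) - 9284} = \frac{1}{\left(372 + 4900 - 4760\right) - 9284} = \frac{1}{512 - 9284} = \frac{1}{-8772} = - \frac{1}{8772}$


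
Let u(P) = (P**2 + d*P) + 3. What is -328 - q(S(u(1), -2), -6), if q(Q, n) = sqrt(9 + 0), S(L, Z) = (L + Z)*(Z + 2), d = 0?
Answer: -331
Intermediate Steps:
u(P) = 3 + P**2 (u(P) = (P**2 + 0*P) + 3 = (P**2 + 0) + 3 = P**2 + 3 = 3 + P**2)
S(L, Z) = (2 + Z)*(L + Z) (S(L, Z) = (L + Z)*(2 + Z) = (2 + Z)*(L + Z))
q(Q, n) = 3 (q(Q, n) = sqrt(9) = 3)
-328 - q(S(u(1), -2), -6) = -328 - 1*3 = -328 - 3 = -331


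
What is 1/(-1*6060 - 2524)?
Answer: -1/8584 ≈ -0.00011650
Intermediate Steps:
1/(-1*6060 - 2524) = 1/(-6060 - 2524) = 1/(-8584) = -1/8584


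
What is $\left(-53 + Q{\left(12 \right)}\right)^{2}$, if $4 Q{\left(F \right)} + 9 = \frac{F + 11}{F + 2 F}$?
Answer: $\frac{62932489}{20736} \approx 3034.9$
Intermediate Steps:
$Q{\left(F \right)} = - \frac{9}{4} + \frac{11 + F}{12 F}$ ($Q{\left(F \right)} = - \frac{9}{4} + \frac{\left(F + 11\right) \frac{1}{F + 2 F}}{4} = - \frac{9}{4} + \frac{\left(11 + F\right) \frac{1}{3 F}}{4} = - \frac{9}{4} + \frac{\frac{1}{3} \frac{1}{F} \left(11 + F\right)}{4} = - \frac{9}{4} + \frac{11 + F}{12 F}$)
$\left(-53 + Q{\left(12 \right)}\right)^{2} = \left(-53 + \frac{11 - 312}{12 \cdot 12}\right)^{2} = \left(-53 + \frac{1}{12} \cdot \frac{1}{12} \left(11 - 312\right)\right)^{2} = \left(-53 + \frac{1}{12} \cdot \frac{1}{12} \left(-301\right)\right)^{2} = \left(-53 - \frac{301}{144}\right)^{2} = \left(- \frac{7933}{144}\right)^{2} = \frac{62932489}{20736}$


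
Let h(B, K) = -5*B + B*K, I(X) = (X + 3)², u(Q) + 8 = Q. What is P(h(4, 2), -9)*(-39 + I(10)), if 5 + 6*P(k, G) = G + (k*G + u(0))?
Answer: 5590/3 ≈ 1863.3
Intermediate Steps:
u(Q) = -8 + Q
I(X) = (3 + X)²
P(k, G) = -13/6 + G/6 + G*k/6 (P(k, G) = -⅚ + (G + (k*G + (-8 + 0)))/6 = -⅚ + (G + (G*k - 8))/6 = -⅚ + (G + (-8 + G*k))/6 = -⅚ + (-8 + G + G*k)/6 = -⅚ + (-4/3 + G/6 + G*k/6) = -13/6 + G/6 + G*k/6)
P(h(4, 2), -9)*(-39 + I(10)) = (-13/6 + (⅙)*(-9) + (⅙)*(-9)*(4*(-5 + 2)))*(-39 + (3 + 10)²) = (-13/6 - 3/2 + (⅙)*(-9)*(4*(-3)))*(-39 + 13²) = (-13/6 - 3/2 + (⅙)*(-9)*(-12))*(-39 + 169) = (-13/6 - 3/2 + 18)*130 = (43/3)*130 = 5590/3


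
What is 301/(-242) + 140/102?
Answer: 1589/12342 ≈ 0.12875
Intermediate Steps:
301/(-242) + 140/102 = 301*(-1/242) + 140*(1/102) = -301/242 + 70/51 = 1589/12342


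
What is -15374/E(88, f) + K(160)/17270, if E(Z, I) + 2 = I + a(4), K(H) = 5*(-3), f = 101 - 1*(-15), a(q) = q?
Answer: -26551075/203786 ≈ -130.29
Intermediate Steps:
f = 116 (f = 101 + 15 = 116)
K(H) = -15
E(Z, I) = 2 + I (E(Z, I) = -2 + (I + 4) = -2 + (4 + I) = 2 + I)
-15374/E(88, f) + K(160)/17270 = -15374/(2 + 116) - 15/17270 = -15374/118 - 15*1/17270 = -15374*1/118 - 3/3454 = -7687/59 - 3/3454 = -26551075/203786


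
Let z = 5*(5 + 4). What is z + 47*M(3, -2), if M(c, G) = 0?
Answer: 45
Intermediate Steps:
z = 45 (z = 5*9 = 45)
z + 47*M(3, -2) = 45 + 47*0 = 45 + 0 = 45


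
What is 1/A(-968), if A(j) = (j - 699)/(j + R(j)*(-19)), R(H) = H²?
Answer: 17804424/1667 ≈ 10681.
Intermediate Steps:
A(j) = (-699 + j)/(j - 19*j²) (A(j) = (j - 699)/(j + j²*(-19)) = (-699 + j)/(j - 19*j²))
1/A(-968) = 1/((699 - 1*(-968))/((-968)*(-1 + 19*(-968)))) = 1/(-(699 + 968)/(968*(-1 - 18392))) = 1/(-1/968*1667/(-18393)) = 1/(-1/968*(-1/18393)*1667) = 1/(1667/17804424) = 17804424/1667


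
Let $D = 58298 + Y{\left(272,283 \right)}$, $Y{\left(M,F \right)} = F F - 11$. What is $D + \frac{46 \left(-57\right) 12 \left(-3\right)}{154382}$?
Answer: $\frac{10681429012}{77191} \approx 1.3838 \cdot 10^{5}$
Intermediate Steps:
$Y{\left(M,F \right)} = -11 + F^{2}$ ($Y{\left(M,F \right)} = F^{2} - 11 = -11 + F^{2}$)
$D = 138376$ ($D = 58298 - \left(11 - 283^{2}\right) = 58298 + \left(-11 + 80089\right) = 58298 + 80078 = 138376$)
$D + \frac{46 \left(-57\right) 12 \left(-3\right)}{154382} = 138376 + \frac{46 \left(-57\right) 12 \left(-3\right)}{154382} = 138376 + \left(-2622\right) \left(-36\right) \frac{1}{154382} = 138376 + 94392 \cdot \frac{1}{154382} = 138376 + \frac{47196}{77191} = \frac{10681429012}{77191}$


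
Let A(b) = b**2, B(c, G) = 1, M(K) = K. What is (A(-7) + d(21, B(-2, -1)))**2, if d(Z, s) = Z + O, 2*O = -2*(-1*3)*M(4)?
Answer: 6724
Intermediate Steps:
O = 12 (O = (-2*(-1*3)*4)/2 = (-(-6)*4)/2 = (-2*(-12))/2 = (1/2)*24 = 12)
d(Z, s) = 12 + Z (d(Z, s) = Z + 12 = 12 + Z)
(A(-7) + d(21, B(-2, -1)))**2 = ((-7)**2 + (12 + 21))**2 = (49 + 33)**2 = 82**2 = 6724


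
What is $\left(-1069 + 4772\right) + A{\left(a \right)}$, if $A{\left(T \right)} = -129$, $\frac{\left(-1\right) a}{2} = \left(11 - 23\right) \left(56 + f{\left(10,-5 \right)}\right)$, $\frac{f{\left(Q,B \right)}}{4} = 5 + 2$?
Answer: $3574$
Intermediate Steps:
$f{\left(Q,B \right)} = 28$ ($f{\left(Q,B \right)} = 4 \left(5 + 2\right) = 4 \cdot 7 = 28$)
$a = 2016$ ($a = - 2 \left(11 - 23\right) \left(56 + 28\right) = - 2 \left(\left(-12\right) 84\right) = \left(-2\right) \left(-1008\right) = 2016$)
$\left(-1069 + 4772\right) + A{\left(a \right)} = \left(-1069 + 4772\right) - 129 = 3703 - 129 = 3574$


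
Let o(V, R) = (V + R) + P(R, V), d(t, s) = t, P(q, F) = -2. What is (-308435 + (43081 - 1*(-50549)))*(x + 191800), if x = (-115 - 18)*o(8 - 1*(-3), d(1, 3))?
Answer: -40913908350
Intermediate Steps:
o(V, R) = -2 + R + V (o(V, R) = (V + R) - 2 = (R + V) - 2 = -2 + R + V)
x = -1330 (x = (-115 - 18)*(-2 + 1 + (8 - 1*(-3))) = -133*(-2 + 1 + (8 + 3)) = -133*(-2 + 1 + 11) = -133*10 = -1330)
(-308435 + (43081 - 1*(-50549)))*(x + 191800) = (-308435 + (43081 - 1*(-50549)))*(-1330 + 191800) = (-308435 + (43081 + 50549))*190470 = (-308435 + 93630)*190470 = -214805*190470 = -40913908350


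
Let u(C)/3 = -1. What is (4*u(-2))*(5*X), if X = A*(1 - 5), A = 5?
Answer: 1200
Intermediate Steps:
u(C) = -3 (u(C) = 3*(-1) = -3)
X = -20 (X = 5*(1 - 5) = 5*(-4) = -20)
(4*u(-2))*(5*X) = (4*(-3))*(5*(-20)) = -12*(-100) = 1200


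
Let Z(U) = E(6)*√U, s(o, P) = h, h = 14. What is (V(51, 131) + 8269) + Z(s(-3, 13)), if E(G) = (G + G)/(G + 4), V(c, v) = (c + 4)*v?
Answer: 15474 + 6*√14/5 ≈ 15478.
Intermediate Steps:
s(o, P) = 14
V(c, v) = v*(4 + c) (V(c, v) = (4 + c)*v = v*(4 + c))
E(G) = 2*G/(4 + G) (E(G) = (2*G)/(4 + G) = 2*G/(4 + G))
Z(U) = 6*√U/5 (Z(U) = (2*6/(4 + 6))*√U = (2*6/10)*√U = (2*6*(⅒))*√U = 6*√U/5)
(V(51, 131) + 8269) + Z(s(-3, 13)) = (131*(4 + 51) + 8269) + 6*√14/5 = (131*55 + 8269) + 6*√14/5 = (7205 + 8269) + 6*√14/5 = 15474 + 6*√14/5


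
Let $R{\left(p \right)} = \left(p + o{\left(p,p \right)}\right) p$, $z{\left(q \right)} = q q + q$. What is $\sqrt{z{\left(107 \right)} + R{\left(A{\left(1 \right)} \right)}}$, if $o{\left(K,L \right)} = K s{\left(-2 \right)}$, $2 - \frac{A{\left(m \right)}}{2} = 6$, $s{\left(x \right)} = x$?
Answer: $26 \sqrt{17} \approx 107.2$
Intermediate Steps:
$z{\left(q \right)} = q + q^{2}$ ($z{\left(q \right)} = q^{2} + q = q + q^{2}$)
$A{\left(m \right)} = -8$ ($A{\left(m \right)} = 4 - 12 = -8$)
$o{\left(K,L \right)} = - 2 K$ ($o{\left(K,L \right)} = K \left(-2\right) = - 2 K$)
$R{\left(p \right)} = - p^{2}$ ($R{\left(p \right)} = \left(p - 2 p\right) p = - p p = - p^{2}$)
$\sqrt{z{\left(107 \right)} + R{\left(A{\left(1 \right)} \right)}} = \sqrt{107 \left(1 + 107\right) - \left(-8\right)^{2}} = \sqrt{107 \cdot 108 - 64} = \sqrt{11556 - 64} = \sqrt{11492} = 26 \sqrt{17}$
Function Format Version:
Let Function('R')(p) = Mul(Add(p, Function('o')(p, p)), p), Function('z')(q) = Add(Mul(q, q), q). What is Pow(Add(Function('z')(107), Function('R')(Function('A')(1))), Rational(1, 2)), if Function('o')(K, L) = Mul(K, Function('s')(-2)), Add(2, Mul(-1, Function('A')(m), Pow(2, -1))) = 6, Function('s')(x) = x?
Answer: Mul(26, Pow(17, Rational(1, 2))) ≈ 107.20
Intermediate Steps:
Function('z')(q) = Add(q, Pow(q, 2)) (Function('z')(q) = Add(Pow(q, 2), q) = Add(q, Pow(q, 2)))
Function('A')(m) = -8 (Function('A')(m) = Add(4, Mul(-2, 6)) = Add(4, -12) = -8)
Function('o')(K, L) = Mul(-2, K) (Function('o')(K, L) = Mul(K, -2) = Mul(-2, K))
Function('R')(p) = Mul(-1, Pow(p, 2)) (Function('R')(p) = Mul(Add(p, Mul(-2, p)), p) = Mul(Mul(-1, p), p) = Mul(-1, Pow(p, 2)))
Pow(Add(Function('z')(107), Function('R')(Function('A')(1))), Rational(1, 2)) = Pow(Add(Mul(107, Add(1, 107)), Mul(-1, Pow(-8, 2))), Rational(1, 2)) = Pow(Add(Mul(107, 108), Mul(-1, 64)), Rational(1, 2)) = Pow(Add(11556, -64), Rational(1, 2)) = Pow(11492, Rational(1, 2)) = Mul(26, Pow(17, Rational(1, 2)))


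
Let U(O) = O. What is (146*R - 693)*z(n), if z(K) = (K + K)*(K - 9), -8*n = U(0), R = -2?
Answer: 0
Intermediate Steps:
n = 0 (n = -⅛*0 = 0)
z(K) = 2*K*(-9 + K) (z(K) = (2*K)*(-9 + K) = 2*K*(-9 + K))
(146*R - 693)*z(n) = (146*(-2) - 693)*(2*0*(-9 + 0)) = (-292 - 693)*(2*0*(-9)) = -985*0 = 0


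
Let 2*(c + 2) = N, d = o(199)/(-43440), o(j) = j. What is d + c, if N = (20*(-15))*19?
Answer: -123891079/43440 ≈ -2852.0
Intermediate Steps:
N = -5700 (N = -300*19 = -5700)
d = -199/43440 (d = 199/(-43440) = 199*(-1/43440) = -199/43440 ≈ -0.0045810)
c = -2852 (c = -2 + (½)*(-5700) = -2 - 2850 = -2852)
d + c = -199/43440 - 2852 = -123891079/43440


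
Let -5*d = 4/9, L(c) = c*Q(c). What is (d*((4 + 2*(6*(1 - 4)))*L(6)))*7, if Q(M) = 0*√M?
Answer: 0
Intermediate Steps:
Q(M) = 0
L(c) = 0 (L(c) = c*0 = 0)
d = -4/45 (d = -4/(5*9) = -⅕*4/9 = -4/45 ≈ -0.088889)
(d*((4 + 2*(6*(1 - 4)))*L(6)))*7 = -4*(4 + 2*(6*(1 - 4)))*0/45*7 = -4*(4 + 2*(6*(-3)))*0/45*7 = -4*(4 + 2*(-18))*0/45*7 = -4*(4 - 36)*0/45*7 = -(-128)*0/45*7 = -4/45*0*7 = 0*7 = 0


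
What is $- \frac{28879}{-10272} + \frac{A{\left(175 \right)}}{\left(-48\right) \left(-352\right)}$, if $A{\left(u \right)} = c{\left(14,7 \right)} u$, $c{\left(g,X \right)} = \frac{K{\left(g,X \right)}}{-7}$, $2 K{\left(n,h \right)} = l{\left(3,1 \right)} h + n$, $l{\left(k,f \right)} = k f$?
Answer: $\frac{3357261}{1205248} \approx 2.7855$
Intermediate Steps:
$l{\left(k,f \right)} = f k$
$K{\left(n,h \right)} = \frac{n}{2} + \frac{3 h}{2}$ ($K{\left(n,h \right)} = \frac{1 \cdot 3 h + n}{2} = \frac{3 h + n}{2} = \frac{n + 3 h}{2} = \frac{n}{2} + \frac{3 h}{2}$)
$c{\left(g,X \right)} = - \frac{3 X}{14} - \frac{g}{14}$ ($c{\left(g,X \right)} = \frac{\frac{g}{2} + \frac{3 X}{2}}{-7} = \left(\frac{g}{2} + \frac{3 X}{2}\right) \left(- \frac{1}{7}\right) = - \frac{3 X}{14} - \frac{g}{14}$)
$A{\left(u \right)} = - \frac{5 u}{2}$ ($A{\left(u \right)} = \left(\left(- \frac{3}{14}\right) 7 - 1\right) u = \left(- \frac{3}{2} - 1\right) u = - \frac{5 u}{2}$)
$- \frac{28879}{-10272} + \frac{A{\left(175 \right)}}{\left(-48\right) \left(-352\right)} = - \frac{28879}{-10272} + \frac{\left(- \frac{5}{2}\right) 175}{\left(-48\right) \left(-352\right)} = \left(-28879\right) \left(- \frac{1}{10272}\right) - \frac{875}{2 \cdot 16896} = \frac{28879}{10272} - \frac{875}{33792} = \frac{3357261}{1205248}$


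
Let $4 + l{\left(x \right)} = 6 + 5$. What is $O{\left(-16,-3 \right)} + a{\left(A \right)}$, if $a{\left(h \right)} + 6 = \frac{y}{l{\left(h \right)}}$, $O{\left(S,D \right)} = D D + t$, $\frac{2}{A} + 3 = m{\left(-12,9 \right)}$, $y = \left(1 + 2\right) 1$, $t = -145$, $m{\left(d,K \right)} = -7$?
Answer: $- \frac{991}{7} \approx -141.57$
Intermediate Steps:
$l{\left(x \right)} = 7$ ($l{\left(x \right)} = -4 + \left(6 + 5\right) = -4 + 11 = 7$)
$y = 3$ ($y = 3 \cdot 1 = 3$)
$A = - \frac{1}{5}$ ($A = \frac{2}{-3 - 7} = \frac{2}{-10} = 2 \left(- \frac{1}{10}\right) = - \frac{1}{5} \approx -0.2$)
$O{\left(S,D \right)} = -145 + D^{2}$ ($O{\left(S,D \right)} = D D - 145 = D^{2} - 145 = -145 + D^{2}$)
$a{\left(h \right)} = - \frac{39}{7}$ ($a{\left(h \right)} = -6 + \frac{3}{7} = - \frac{39}{7}$)
$O{\left(-16,-3 \right)} + a{\left(A \right)} = \left(-145 + \left(-3\right)^{2}\right) - \frac{39}{7} = \left(-145 + 9\right) - \frac{39}{7} = -136 - \frac{39}{7} = - \frac{991}{7}$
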